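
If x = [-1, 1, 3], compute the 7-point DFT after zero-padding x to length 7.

Original 3-point DFT: [3, -3.0000+1.7321i, -3.0000-1.7321i]
Zero-padded 7-point DFT provides frequency interpolation.

DFT_7([x, 0, ...]) = [3, -1.0441-3.7066i, -3.9254+0.3267i, -0.0305+1.9116i, -0.0305-1.9116i, -3.9254-0.3267i, -1.0441+3.7066i]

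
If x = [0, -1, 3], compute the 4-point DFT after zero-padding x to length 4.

Original 3-point DFT: [2, -1.0000+3.4641i, -1.0000-3.4641i]
Zero-padded 4-point DFT provides frequency interpolation.

DFT_4([x, 0, ...]) = [2, -3+1i, 4, -3-1i]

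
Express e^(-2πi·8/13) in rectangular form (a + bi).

ω_13^8 = e^(-2πi·8/13)
= cos(-2π·8/13) + i·sin(-2π·8/13)
= cos(-16π/13) + i·sin(-16π/13)

ω_13^8 = cos(-16π/13) + i·sin(-16π/13) = -0.7485+0.6631i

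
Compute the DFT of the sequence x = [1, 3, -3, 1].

X[k] = Σ(n=0 to 3) x[n] · ω_4^(nk)
where ω_4 = e^(-2πi/4)

Computing each X[k]:
X[0] = 2
X[1] = 4-2i
X[2] = -6
X[3] = 4+2i

X = [2, 4-2i, -6, 4+2i]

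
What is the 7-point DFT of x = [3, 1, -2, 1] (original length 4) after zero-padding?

Original 4-point DFT: [3, 5, -1, 5]
Zero-padded 7-point DFT provides frequency interpolation.

DFT_7([x, 0, ...]) = [3, 3.1676+0.7341i, 5.2029-1.0609i, 0.6295-2.9725i, 0.6295+2.9725i, 5.2029+1.0609i, 3.1676-0.7341i]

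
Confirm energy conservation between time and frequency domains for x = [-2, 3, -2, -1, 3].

Time domain:
Σ|x[n]|² = |-2|² + |3|² + |-2|² + |-1|² + |3|² = 27.0000

Frequency domain:
(1/5)Σ|X[k]|² = (1/5)(|1|² + |2.2812+0.5878i|² + |-7.7812-0.9511i|² + |-7.7812+0.9511i|² + |2.2812-0.5878i|²) = (1/5)·135.0000 = 27.0000

Both sides agree, confirming Parseval's theorem.

Σ|x[n]|² = (1/N)Σ|X[k]|² = 27.0000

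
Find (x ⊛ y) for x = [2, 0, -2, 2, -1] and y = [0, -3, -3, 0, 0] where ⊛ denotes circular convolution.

(x ⊛ y)[n] = Σ(m=0 to 4) x[m] · y[(n-m) mod 5]

Computing each output sample:
(x ⊛ y)[0] = -3
(x ⊛ y)[1] = -3
(x ⊛ y)[2] = -6
(x ⊛ y)[3] = 6
(x ⊛ y)[4] = 0

x ⊛ y = [-3, -3, -6, 6, 0]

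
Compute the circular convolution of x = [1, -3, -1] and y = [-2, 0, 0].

(x ⊛ y)[n] = Σ(m=0 to 2) x[m] · y[(n-m) mod 3]

Computing each output sample:
(x ⊛ y)[0] = -2
(x ⊛ y)[1] = 6
(x ⊛ y)[2] = 2

x ⊛ y = [-2, 6, 2]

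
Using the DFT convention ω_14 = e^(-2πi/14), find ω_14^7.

ω_14^7 = e^(-2πi·7/14)
= cos(-2π·7/14) + i·sin(-2π·7/14)
= cos(-14π/14) + i·sin(-14π/14)

ω_14^7 = cos(-14π/14) + i·sin(-14π/14) = -1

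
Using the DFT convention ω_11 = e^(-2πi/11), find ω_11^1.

ω_11^1 = e^(-2πi·1/11)
= cos(-2π·1/11) + i·sin(-2π·1/11)
= cos(-2π/11) + i·sin(-2π/11)

ω_11^1 = cos(-2π/11) + i·sin(-2π/11) = 0.8413-0.5406i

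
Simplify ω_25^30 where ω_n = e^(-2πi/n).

Since ω_25^25 = 1, powers reduce modulo 25.
30 mod 25 = 5
So ω_25^30 = ω_25^5 = e^(-2πi·5/25)

ω_25^30 = ω_25^5 = 0.3090-0.9511i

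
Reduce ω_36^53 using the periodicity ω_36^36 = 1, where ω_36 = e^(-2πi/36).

Since ω_36^36 = 1, powers reduce modulo 36.
53 mod 36 = 17
So ω_36^53 = ω_36^17 = e^(-2πi·17/36)

ω_36^53 = ω_36^17 = -0.9848-0.1736i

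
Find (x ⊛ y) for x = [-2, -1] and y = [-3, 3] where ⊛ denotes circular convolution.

(x ⊛ y)[n] = Σ(m=0 to 1) x[m] · y[(n-m) mod 2]

Computing each output sample:
(x ⊛ y)[0] = 3
(x ⊛ y)[1] = -3

x ⊛ y = [3, -3]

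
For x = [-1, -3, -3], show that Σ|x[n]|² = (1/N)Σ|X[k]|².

Time domain:
Σ|x[n]|² = |-1|² + |-3|² + |-3|² = 19.0000

Frequency domain:
(1/3)Σ|X[k]|² = (1/3)(|-7|² + |2|² + |2|²) = (1/3)·57.0000 = 19.0000

Both sides agree, confirming Parseval's theorem.

Σ|x[n]|² = (1/N)Σ|X[k]|² = 19.0000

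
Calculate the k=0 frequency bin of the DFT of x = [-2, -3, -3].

X[0] = Σ(n=0 to 2) x[n] · ω_3^0 = Σ x[n]
= (-2) + (-3) + (-3)

X[0] = -8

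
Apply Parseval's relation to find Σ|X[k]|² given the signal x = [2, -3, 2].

Parseval: Σ|x[n]|² = (1/N)Σ|X[k]|², so Σ|X[k]|² = N·Σ|x[n]|² = 3·17.0000

Σ|X[k]|² = N·Σ|x[n]|² = 3·17.0000 = 51.0000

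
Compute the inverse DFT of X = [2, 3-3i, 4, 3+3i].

x[n] = (1/4) Σ(k=0 to 3) X[k] · e^(2πikn/4)

Computing each x[n]:
x[0] = 3
x[1] = 1
x[2] = 0
x[3] = -2

x = [3, 1, 0, -2]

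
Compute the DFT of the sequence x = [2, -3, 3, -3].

X[k] = Σ(n=0 to 3) x[n] · ω_4^(nk)
where ω_4 = e^(-2πi/4)

Computing each X[k]:
X[0] = -1
X[1] = -1
X[2] = 11
X[3] = -1

X = [-1, -1, 11, -1]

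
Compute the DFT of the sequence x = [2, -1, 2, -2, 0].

X[k] = Σ(n=0 to 4) x[n] · ω_5^(nk)
where ω_5 = e^(-2πi/5)

Computing each X[k]:
X[0] = 1
X[1] = 1.6910-1.4001i
X[2] = 2.8090+4.3920i
X[3] = 2.8090-4.3920i
X[4] = 1.6910+1.4001i

X = [1, 1.6910-1.4001i, 2.8090+4.3920i, 2.8090-4.3920i, 1.6910+1.4001i]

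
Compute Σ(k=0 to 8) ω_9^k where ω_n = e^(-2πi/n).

Sum of all nth roots of unity equals 0 for n > 1 (geometric series with r ≠ 1).

0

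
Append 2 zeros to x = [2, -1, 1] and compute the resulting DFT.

Original 3-point DFT: [2, 2.0000+1.7321i, 2.0000-1.7321i]
Zero-padded 5-point DFT provides frequency interpolation.

DFT_5([x, 0, ...]) = [2, 0.8820+0.3633i, 3.1180+1.5388i, 3.1180-1.5388i, 0.8820-0.3633i]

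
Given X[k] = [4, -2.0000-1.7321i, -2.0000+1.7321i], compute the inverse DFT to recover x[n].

x[n] = (1/3) Σ(k=0 to 2) X[k] · e^(2πikn/3)

Computing each x[n]:
x[0] = 0
x[1] = 3
x[2] = 1

x = [0, 3, 1]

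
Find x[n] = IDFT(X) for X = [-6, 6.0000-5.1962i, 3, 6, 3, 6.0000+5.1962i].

x[n] = (1/6) Σ(k=0 to 5) X[k] · e^(2πikn/6)

Computing each x[n]:
x[0] = 3
x[1] = 0
x[2] = 0
x[3] = -3
x[4] = -3
x[5] = -3

x = [3, 0, 0, -3, -3, -3]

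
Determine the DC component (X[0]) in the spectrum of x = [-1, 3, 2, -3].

X[0] = Σ(n=0 to 3) x[n] · ω_4^0 = Σ x[n]
= (-1) + (3) + (2) + (-3)

X[0] = 1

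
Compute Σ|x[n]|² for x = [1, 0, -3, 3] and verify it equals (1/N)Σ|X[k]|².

Time domain:
Σ|x[n]|² = |1|² + |0|² + |-3|² + |3|² = 19.0000

Frequency domain:
(1/4)Σ|X[k]|² = (1/4)(|1|² + |4+3i|² + |-5|² + |4-3i|²) = (1/4)·76.0000 = 19.0000

Both sides agree, confirming Parseval's theorem.

Σ|x[n]|² = (1/N)Σ|X[k]|² = 19.0000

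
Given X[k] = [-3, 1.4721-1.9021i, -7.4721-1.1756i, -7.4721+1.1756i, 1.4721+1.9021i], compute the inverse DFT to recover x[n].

x[n] = (1/5) Σ(k=0 to 4) X[k] · e^(2πikn/5)

Computing each x[n]:
x[0] = -3
x[1] = 3
x[2] = -2
x[3] = -2
x[4] = 1

x = [-3, 3, -2, -2, 1]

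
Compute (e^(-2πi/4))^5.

Since ω_4^4 = 1, powers reduce modulo 4.
5 mod 4 = 1
So ω_4^5 = ω_4^1 = e^(-2πi·1/4)

ω_4^5 = ω_4^1 = -1i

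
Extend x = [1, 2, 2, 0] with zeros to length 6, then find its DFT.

Original 4-point DFT: [5, -1-2i, 1, -1+2i]
Zero-padded 6-point DFT provides frequency interpolation.

DFT_6([x, 0, ...]) = [5, 1.0000-3.4641i, -1, 1, -1, 1.0000+3.4641i]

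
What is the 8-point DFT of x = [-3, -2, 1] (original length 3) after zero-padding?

Original 3-point DFT: [-4, -2.5000+2.5981i, -2.5000-2.5981i]
Zero-padded 8-point DFT provides frequency interpolation.

DFT_8([x, 0, ...]) = [-4, -4.4142+0.4142i, -4+2i, -1.5858+2.4142i, 0, -1.5858-2.4142i, -4-2i, -4.4142-0.4142i]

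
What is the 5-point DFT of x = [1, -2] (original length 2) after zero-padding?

Original 2-point DFT: [-1, 3]
Zero-padded 5-point DFT provides frequency interpolation.

DFT_5([x, 0, ...]) = [-1, 0.3820+1.9021i, 2.6180+1.1756i, 2.6180-1.1756i, 0.3820-1.9021i]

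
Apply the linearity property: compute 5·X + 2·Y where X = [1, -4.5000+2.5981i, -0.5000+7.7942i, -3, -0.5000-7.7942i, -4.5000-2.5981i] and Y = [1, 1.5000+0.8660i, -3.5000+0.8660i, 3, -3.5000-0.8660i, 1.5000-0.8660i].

By linearity: DFT(5x + 2y) = 5·DFT(x) + 2·DFT(y)
= 5·[1, -4.5000+2.5981i, -0.5000+7.7942i, -3, -0.5000-7.7942i, -4.5000-2.5981i] + 2·[1, 1.5000+0.8660i, -3.5000+0.8660i, 3, -3.5000-0.8660i, 1.5000-0.8660i]

Computing element-wise:
Z[0] = 5·(1) + 2·(1) = 7
Z[1] = 5·(-4.5000+2.5981i) + 2·(1.5000+0.8660i) = -19.5000+14.7225i
Z[2] = 5·(-0.5000+7.7942i) + 2·(-3.5000+0.8660i) = -9.5000+40.7030i
Z[3] = 5·(-3) + 2·(3) = -9
Z[4] = 5·(-0.5000-7.7942i) + 2·(-3.5000-0.8660i) = -9.5000-40.7030i
Z[5] = 5·(-4.5000-2.5981i) + 2·(1.5000-0.8660i) = -19.5000-14.7225i

DFT(5x + 2y) = 5·X + 2·Y = [7, -19.5000+14.7225i, -9.5000+40.7030i, -9, -9.5000-40.7030i, -19.5000-14.7225i]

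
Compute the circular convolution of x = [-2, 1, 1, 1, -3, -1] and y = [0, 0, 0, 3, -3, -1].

(x ⊛ y)[n] = Σ(m=0 to 5) x[m] · y[(n-m) mod 6]

Computing each output sample:
(x ⊛ y)[0] = -1
(x ⊛ y)[1] = -13
(x ⊛ y)[2] = 5
(x ⊛ y)[3] = 0
(x ⊛ y)[4] = 10
(x ⊛ y)[5] = 2

x ⊛ y = [-1, -13, 5, 0, 10, 2]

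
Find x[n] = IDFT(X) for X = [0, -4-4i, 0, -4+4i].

x[n] = (1/4) Σ(k=0 to 3) X[k] · e^(2πikn/4)

Computing each x[n]:
x[0] = -2
x[1] = 2
x[2] = 2
x[3] = -2

x = [-2, 2, 2, -2]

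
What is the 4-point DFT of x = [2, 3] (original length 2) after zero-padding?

Original 2-point DFT: [5, -1]
Zero-padded 4-point DFT provides frequency interpolation.

DFT_4([x, 0, ...]) = [5, 2-3i, -1, 2+3i]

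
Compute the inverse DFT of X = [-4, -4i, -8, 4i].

x[n] = (1/4) Σ(k=0 to 3) X[k] · e^(2πikn/4)

Computing each x[n]:
x[0] = -3
x[1] = 3
x[2] = -3
x[3] = -1

x = [-3, 3, -3, -1]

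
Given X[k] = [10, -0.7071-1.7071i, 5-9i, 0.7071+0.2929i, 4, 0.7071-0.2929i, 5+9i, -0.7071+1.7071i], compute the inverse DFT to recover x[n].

x[n] = (1/8) Σ(k=0 to 7) X[k] · e^(2πikn/8)

Computing each x[n]:
x[0] = 3
x[1] = 3
x[2] = 1
x[3] = -1
x[4] = 3
x[5] = 3
x[6] = 0
x[7] = -2

x = [3, 3, 1, -1, 3, 3, 0, -2]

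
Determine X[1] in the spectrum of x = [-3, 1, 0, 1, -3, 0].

X[1] = Σ(n=0 to 5) x[n] · ω_6^(1n) where ω_6 = e^(-2πi/6)
= (-3)·ω_6^0 + (1)·ω_6^1 + (0)·ω_6^2 + (1)·ω_6^3 + (-3)·ω_6^4 + (0)·ω_6^5

X[1] = -2.0000-3.4641i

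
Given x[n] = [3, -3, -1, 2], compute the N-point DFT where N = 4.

X[k] = Σ(n=0 to 3) x[n] · ω_4^(nk)
where ω_4 = e^(-2πi/4)

Computing each X[k]:
X[0] = 1
X[1] = 4+5i
X[2] = 3
X[3] = 4-5i

X = [1, 4+5i, 3, 4-5i]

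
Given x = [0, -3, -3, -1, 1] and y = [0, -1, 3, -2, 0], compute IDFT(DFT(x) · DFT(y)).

(x ⊛ y)[n] = Σ(m=0 to 4) x[m] · y[(n-m) mod 5]

Computing each output sample:
(x ⊛ y)[0] = 2
(x ⊛ y)[1] = 5
(x ⊛ y)[2] = 1
(x ⊛ y)[3] = -6
(x ⊛ y)[4] = -2

x ⊛ y = [2, 5, 1, -6, -2]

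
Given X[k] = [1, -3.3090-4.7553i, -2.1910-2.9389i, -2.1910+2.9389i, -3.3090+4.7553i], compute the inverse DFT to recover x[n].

x[n] = (1/5) Σ(k=0 to 4) X[k] · e^(2πikn/5)

Computing each x[n]:
x[0] = -2
x[1] = 3
x[2] = 1
x[3] = 1
x[4] = -2

x = [-2, 3, 1, 1, -2]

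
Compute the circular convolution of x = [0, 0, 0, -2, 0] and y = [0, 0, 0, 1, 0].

(x ⊛ y)[n] = Σ(m=0 to 4) x[m] · y[(n-m) mod 5]

Computing each output sample:
(x ⊛ y)[0] = 0
(x ⊛ y)[1] = -2
(x ⊛ y)[2] = 0
(x ⊛ y)[3] = 0
(x ⊛ y)[4] = 0

x ⊛ y = [0, -2, 0, 0, 0]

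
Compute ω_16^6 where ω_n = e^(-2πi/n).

ω_16^6 = e^(-2πi·6/16)
= cos(-2π·6/16) + i·sin(-2π·6/16)
= cos(-12π/16) + i·sin(-12π/16)

ω_16^6 = cos(-12π/16) + i·sin(-12π/16) = -0.7071-0.7071i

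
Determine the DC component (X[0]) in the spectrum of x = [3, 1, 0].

X[0] = Σ(n=0 to 2) x[n] · ω_3^0 = Σ x[n]
= (3) + (1) + (0)

X[0] = 4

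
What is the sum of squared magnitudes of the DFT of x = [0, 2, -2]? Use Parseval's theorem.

Parseval: Σ|x[n]|² = (1/N)Σ|X[k]|², so Σ|X[k]|² = N·Σ|x[n]|² = 3·8.0000

Σ|X[k]|² = N·Σ|x[n]|² = 3·8.0000 = 24.0000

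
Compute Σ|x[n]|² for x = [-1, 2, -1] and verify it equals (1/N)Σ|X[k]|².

Time domain:
Σ|x[n]|² = |-1|² + |2|² + |-1|² = 6.0000

Frequency domain:
(1/3)Σ|X[k]|² = (1/3)(|0|² + |-1.5000-2.5981i|² + |-1.5000+2.5981i|²) = (1/3)·18.0000 = 6.0000

Both sides agree, confirming Parseval's theorem.

Σ|x[n]|² = (1/N)Σ|X[k]|² = 6.0000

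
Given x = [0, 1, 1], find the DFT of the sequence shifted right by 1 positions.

Time shift by 1: X_shifted[k] = ω_3^(1k) · X[k]
Shifted x = [1, 0, 1]

DFT(x[n-1]) = [2, 0.5000+0.8660i, 0.5000-0.8660i]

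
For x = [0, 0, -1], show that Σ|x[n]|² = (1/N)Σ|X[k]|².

Time domain:
Σ|x[n]|² = |0|² + |0|² + |-1|² = 1.0000

Frequency domain:
(1/3)Σ|X[k]|² = (1/3)(|-1|² + |0.5000-0.8660i|² + |0.5000+0.8660i|²) = (1/3)·3.0000 = 1.0000

Both sides agree, confirming Parseval's theorem.

Σ|x[n]|² = (1/N)Σ|X[k]|² = 1.0000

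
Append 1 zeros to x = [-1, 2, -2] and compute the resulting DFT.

Original 3-point DFT: [-1, -1.0000-3.4641i, -1.0000+3.4641i]
Zero-padded 4-point DFT provides frequency interpolation.

DFT_4([x, 0, ...]) = [-1, 1-2i, -5, 1+2i]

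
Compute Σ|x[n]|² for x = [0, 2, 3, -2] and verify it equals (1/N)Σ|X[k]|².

Time domain:
Σ|x[n]|² = |0|² + |2|² + |3|² + |-2|² = 17.0000

Frequency domain:
(1/4)Σ|X[k]|² = (1/4)(|3|² + |-3-4i|² + |3|² + |-3+4i|²) = (1/4)·68.0000 = 17.0000

Both sides agree, confirming Parseval's theorem.

Σ|x[n]|² = (1/N)Σ|X[k]|² = 17.0000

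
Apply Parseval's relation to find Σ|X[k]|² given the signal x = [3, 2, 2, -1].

Parseval: Σ|x[n]|² = (1/N)Σ|X[k]|², so Σ|X[k]|² = N·Σ|x[n]|² = 4·18.0000

Σ|X[k]|² = N·Σ|x[n]|² = 4·18.0000 = 72.0000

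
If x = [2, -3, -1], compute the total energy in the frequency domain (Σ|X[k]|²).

Parseval: Σ|x[n]|² = (1/N)Σ|X[k]|², so Σ|X[k]|² = N·Σ|x[n]|² = 3·14.0000

Σ|X[k]|² = N·Σ|x[n]|² = 3·14.0000 = 42.0000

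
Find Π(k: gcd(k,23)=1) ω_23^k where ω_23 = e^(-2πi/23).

The primitive 23rd roots of unity are ω_23^k for k coprime to 23: k ∈ {1, 2, 3, 4, 5, 6, 7, 8, 9, 10, 11, 12, 13, 14, 15, 16, 17, 18, 19, 20, 21, 22}
Their product equals the constant term of the cyclotomic polynomial Φ_23(x) up to sign.
For n ≥ 3, the product of all primitive nth roots of unity is 1. (For n=1 it is 1; for n=2 it is -1.)

1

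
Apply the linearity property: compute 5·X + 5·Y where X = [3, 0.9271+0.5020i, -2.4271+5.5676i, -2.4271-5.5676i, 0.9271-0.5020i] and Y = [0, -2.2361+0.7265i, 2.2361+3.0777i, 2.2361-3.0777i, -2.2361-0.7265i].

By linearity: DFT(5x + 5y) = 5·DFT(x) + 5·DFT(y)
= 5·[3, 0.9271+0.5020i, -2.4271+5.5676i, -2.4271-5.5676i, 0.9271-0.5020i] + 5·[0, -2.2361+0.7265i, 2.2361+3.0777i, 2.2361-3.0777i, -2.2361-0.7265i]

Computing element-wise:
Z[0] = 5·(3) + 5·(0) = 15
Z[1] = 5·(0.9271+0.5020i) + 5·(-2.2361+0.7265i) = -6.5450+6.1425i
Z[2] = 5·(-2.4271+5.5676i) + 5·(2.2361+3.0777i) = -0.9550+43.2265i
Z[3] = 5·(-2.4271-5.5676i) + 5·(2.2361-3.0777i) = -0.9550-43.2265i
Z[4] = 5·(0.9271-0.5020i) + 5·(-2.2361-0.7265i) = -6.5450-6.1425i

DFT(5x + 5y) = 5·X + 5·Y = [15, -6.5450+6.1425i, -0.9550+43.2265i, -0.9550-43.2265i, -6.5450-6.1425i]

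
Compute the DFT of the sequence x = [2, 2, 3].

X[k] = Σ(n=0 to 2) x[n] · ω_3^(nk)
where ω_3 = e^(-2πi/3)

Computing each X[k]:
X[0] = 7
X[1] = -0.5000+0.8660i
X[2] = -0.5000-0.8660i

X = [7, -0.5000+0.8660i, -0.5000-0.8660i]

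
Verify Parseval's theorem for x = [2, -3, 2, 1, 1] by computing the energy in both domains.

Time domain:
Σ|x[n]|² = |2|² + |-3|² + |2|² + |1|² + |1|² = 19.0000

Frequency domain:
(1/5)Σ|X[k]|² = (1/5)(|3|² + |-1.0451+3.2164i|² + |4.5451+3.3022i|² + |4.5451-3.3022i|² + |-1.0451-3.2164i|²) = (1/5)·95.0000 = 19.0000

Both sides agree, confirming Parseval's theorem.

Σ|x[n]|² = (1/N)Σ|X[k]|² = 19.0000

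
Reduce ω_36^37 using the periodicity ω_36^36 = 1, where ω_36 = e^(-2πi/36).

Since ω_36^36 = 1, powers reduce modulo 36.
37 mod 36 = 1
So ω_36^37 = ω_36^1 = e^(-2πi·1/36)

ω_36^37 = ω_36^1 = 0.9848-0.1736i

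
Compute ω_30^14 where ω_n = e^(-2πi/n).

ω_30^14 = e^(-2πi·14/30)
= cos(-2π·14/30) + i·sin(-2π·14/30)
= cos(-28π/30) + i·sin(-28π/30)

ω_30^14 = cos(-28π/30) + i·sin(-28π/30) = -0.9781-0.2079i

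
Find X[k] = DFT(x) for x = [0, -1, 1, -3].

X[k] = Σ(n=0 to 3) x[n] · ω_4^(nk)
where ω_4 = e^(-2πi/4)

Computing each X[k]:
X[0] = -3
X[1] = -1-2i
X[2] = 5
X[3] = -1+2i

X = [-3, -1-2i, 5, -1+2i]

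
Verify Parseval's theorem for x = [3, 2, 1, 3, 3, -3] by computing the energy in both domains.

Time domain:
Σ|x[n]|² = |3|² + |2|² + |1|² + |3|² + |3|² + |-3|² = 41.0000

Frequency domain:
(1/6)Σ|X[k]|² = (1/6)(|9|² + |-2.5000-2.5981i|² + |4.5000-6.0622i|² + |5|² + |4.5000+6.0622i|² + |-2.5000+2.5981i|²) = (1/6)·246.0000 = 41.0000

Both sides agree, confirming Parseval's theorem.

Σ|x[n]|² = (1/N)Σ|X[k]|² = 41.0000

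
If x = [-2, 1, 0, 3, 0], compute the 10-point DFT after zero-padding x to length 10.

Original 5-point DFT: [2, -4.1180+0.8123i, -1.8820-3.4410i, -1.8820+3.4410i, -4.1180-0.8123i]
Zero-padded 10-point DFT provides frequency interpolation.

DFT_10([x, 0, ...]) = [2, -2.1180-3.4410i, -4.1180+0.8123i, 0.1180+0.8123i, -1.8820-3.4410i, -6, -1.8820+3.4410i, 0.1180-0.8123i, -4.1180-0.8123i, -2.1180+3.4410i]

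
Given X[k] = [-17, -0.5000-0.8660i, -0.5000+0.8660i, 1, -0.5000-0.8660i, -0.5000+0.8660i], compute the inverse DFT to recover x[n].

x[n] = (1/6) Σ(k=0 to 5) X[k] · e^(2πikn/6)

Computing each x[n]:
x[0] = -3
x[1] = -3
x[2] = -2
x[3] = -3
x[4] = -3
x[5] = -3

x = [-3, -3, -2, -3, -3, -3]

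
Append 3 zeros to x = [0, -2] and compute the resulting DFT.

Original 2-point DFT: [-2, 2]
Zero-padded 5-point DFT provides frequency interpolation.

DFT_5([x, 0, ...]) = [-2, -0.6180+1.9021i, 1.6180+1.1756i, 1.6180-1.1756i, -0.6180-1.9021i]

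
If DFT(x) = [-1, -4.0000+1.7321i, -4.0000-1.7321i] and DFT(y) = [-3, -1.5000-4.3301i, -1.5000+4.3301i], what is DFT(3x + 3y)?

By linearity: DFT(3x + 3y) = 3·DFT(x) + 3·DFT(y)
= 3·[-1, -4.0000+1.7321i, -4.0000-1.7321i] + 3·[-3, -1.5000-4.3301i, -1.5000+4.3301i]

Computing element-wise:
Z[0] = 3·(-1) + 3·(-3) = -12
Z[1] = 3·(-4.0000+1.7321i) + 3·(-1.5000-4.3301i) = -16.5000-7.7940i
Z[2] = 3·(-4.0000-1.7321i) + 3·(-1.5000+4.3301i) = -16.5000+7.7940i

DFT(3x + 3y) = 3·X + 3·Y = [-12, -16.5000-7.7940i, -16.5000+7.7940i]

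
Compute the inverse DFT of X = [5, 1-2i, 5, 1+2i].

x[n] = (1/4) Σ(k=0 to 3) X[k] · e^(2πikn/4)

Computing each x[n]:
x[0] = 3
x[1] = 1
x[2] = 2
x[3] = -1

x = [3, 1, 2, -1]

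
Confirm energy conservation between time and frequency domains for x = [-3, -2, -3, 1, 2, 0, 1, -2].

Time domain:
Σ|x[n]|² = |-3|² + |-2|² + |-3|² + |1|² + |2|² + |0|² + |1|² + |-2|² = 32.0000

Frequency domain:
(1/8)Σ|X[k]|² = (1/8)(|-6|² + |-8.5355+3.2929i|² + |1+1i|² + |-1.4645-4.7071i|² + |0|² + |-1.4645+4.7071i|² + |1-1i|² + |-8.5355-3.2929i|²) = (1/8)·256.0000 = 32.0000

Both sides agree, confirming Parseval's theorem.

Σ|x[n]|² = (1/N)Σ|X[k]|² = 32.0000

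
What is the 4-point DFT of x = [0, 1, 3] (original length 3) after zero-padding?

Original 3-point DFT: [4, -2.0000+1.7321i, -2.0000-1.7321i]
Zero-padded 4-point DFT provides frequency interpolation.

DFT_4([x, 0, ...]) = [4, -3-1i, 2, -3+1i]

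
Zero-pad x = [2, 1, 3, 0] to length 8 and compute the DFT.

Original 4-point DFT: [6, -1-1i, 4, -1+1i]
Zero-padded 8-point DFT provides frequency interpolation.

DFT_8([x, 0, ...]) = [6, 2.7071-3.7071i, -1-1i, 1.2929+2.2929i, 4, 1.2929-2.2929i, -1+1i, 2.7071+3.7071i]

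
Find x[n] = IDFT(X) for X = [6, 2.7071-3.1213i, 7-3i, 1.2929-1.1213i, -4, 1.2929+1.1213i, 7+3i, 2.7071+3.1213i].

x[n] = (1/8) Σ(k=0 to 7) X[k] · e^(2πikn/8)

Computing each x[n]:
x[0] = 3
x[1] = 3
x[2] = -1
x[3] = 1
x[4] = 1
x[5] = 1
x[6] = -2
x[7] = 0

x = [3, 3, -1, 1, 1, 1, -2, 0]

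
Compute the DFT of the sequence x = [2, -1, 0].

X[k] = Σ(n=0 to 2) x[n] · ω_3^(nk)
where ω_3 = e^(-2πi/3)

Computing each X[k]:
X[0] = 1
X[1] = 2.5000+0.8660i
X[2] = 2.5000-0.8660i

X = [1, 2.5000+0.8660i, 2.5000-0.8660i]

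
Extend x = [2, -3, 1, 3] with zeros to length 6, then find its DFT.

Original 4-point DFT: [3, 1+6i, 3, 1-6i]
Zero-padded 6-point DFT provides frequency interpolation.

DFT_6([x, 0, ...]) = [3, -3.0000+1.7321i, 6.0000+3.4641i, 3, 6.0000-3.4641i, -3.0000-1.7321i]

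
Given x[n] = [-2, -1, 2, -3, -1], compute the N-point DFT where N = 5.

X[k] = Σ(n=0 to 4) x[n] · ω_5^(nk)
where ω_5 = e^(-2πi/5)

Computing each X[k]:
X[0] = -5
X[1] = -1.8090-2.9389i
X[2] = -0.6910+4.7553i
X[3] = -0.6910-4.7553i
X[4] = -1.8090+2.9389i

X = [-5, -1.8090-2.9389i, -0.6910+4.7553i, -0.6910-4.7553i, -1.8090+2.9389i]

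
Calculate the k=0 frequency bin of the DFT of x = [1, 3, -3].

X[0] = Σ(n=0 to 2) x[n] · ω_3^0 = Σ x[n]
= (1) + (3) + (-3)

X[0] = 1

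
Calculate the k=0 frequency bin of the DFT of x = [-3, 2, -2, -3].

X[0] = Σ(n=0 to 3) x[n] · ω_4^0 = Σ x[n]
= (-3) + (2) + (-2) + (-3)

X[0] = -6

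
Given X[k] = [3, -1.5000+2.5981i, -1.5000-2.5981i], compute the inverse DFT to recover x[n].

x[n] = (1/3) Σ(k=0 to 2) X[k] · e^(2πikn/3)

Computing each x[n]:
x[0] = 0
x[1] = 0
x[2] = 3

x = [0, 0, 3]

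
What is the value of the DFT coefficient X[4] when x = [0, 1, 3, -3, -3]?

X[4] = Σ(n=0 to 4) x[n] · ω_5^(4n) where ω_5 = e^(-2πi/5)
= (0)·ω_5^0 + (1)·ω_5^4 + (3)·ω_5^8 + (-3)·ω_5^12 + (-3)·ω_5^16

X[4] = -0.6180+7.3309i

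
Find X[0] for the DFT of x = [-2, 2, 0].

X[0] = Σ(n=0 to 2) x[n] · ω_3^0 = Σ x[n]
= (-2) + (2) + (0)

X[0] = 0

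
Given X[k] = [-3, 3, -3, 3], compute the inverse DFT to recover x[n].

x[n] = (1/4) Σ(k=0 to 3) X[k] · e^(2πikn/4)

Computing each x[n]:
x[0] = 0
x[1] = 0
x[2] = -3
x[3] = 0

x = [0, 0, -3, 0]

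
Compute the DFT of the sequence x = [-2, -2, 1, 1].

X[k] = Σ(n=0 to 3) x[n] · ω_4^(nk)
where ω_4 = e^(-2πi/4)

Computing each X[k]:
X[0] = -2
X[1] = -3+3i
X[2] = 0
X[3] = -3-3i

X = [-2, -3+3i, 0, -3-3i]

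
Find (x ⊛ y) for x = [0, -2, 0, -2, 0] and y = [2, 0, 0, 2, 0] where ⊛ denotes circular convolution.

(x ⊛ y)[n] = Σ(m=0 to 4) x[m] · y[(n-m) mod 5]

Computing each output sample:
(x ⊛ y)[0] = 0
(x ⊛ y)[1] = -8
(x ⊛ y)[2] = 0
(x ⊛ y)[3] = -4
(x ⊛ y)[4] = -4

x ⊛ y = [0, -8, 0, -4, -4]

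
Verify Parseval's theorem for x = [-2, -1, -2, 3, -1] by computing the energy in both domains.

Time domain:
Σ|x[n]|² = |-2|² + |-1|² + |-2|² + |3|² + |-1|² = 19.0000

Frequency domain:
(1/5)Σ|X[k]|² = (1/5)(|-3|² + |-3.4271+2.9389i|² + |-0.0729-4.7553i|² + |-0.0729+4.7553i|² + |-3.4271-2.9389i|²) = (1/5)·95.0000 = 19.0000

Both sides agree, confirming Parseval's theorem.

Σ|x[n]|² = (1/N)Σ|X[k]|² = 19.0000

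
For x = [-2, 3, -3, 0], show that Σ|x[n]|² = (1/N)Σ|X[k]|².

Time domain:
Σ|x[n]|² = |-2|² + |3|² + |-3|² + |0|² = 22.0000

Frequency domain:
(1/4)Σ|X[k]|² = (1/4)(|-2|² + |1-3i|² + |-8|² + |1+3i|²) = (1/4)·88.0000 = 22.0000

Both sides agree, confirming Parseval's theorem.

Σ|x[n]|² = (1/N)Σ|X[k]|² = 22.0000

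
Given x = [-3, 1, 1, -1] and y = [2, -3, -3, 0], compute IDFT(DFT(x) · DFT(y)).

(x ⊛ y)[n] = Σ(m=0 to 3) x[m] · y[(n-m) mod 4]

Computing each output sample:
(x ⊛ y)[0] = -6
(x ⊛ y)[1] = 14
(x ⊛ y)[2] = 8
(x ⊛ y)[3] = -8

x ⊛ y = [-6, 14, 8, -8]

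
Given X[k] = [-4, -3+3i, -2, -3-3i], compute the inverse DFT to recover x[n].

x[n] = (1/4) Σ(k=0 to 3) X[k] · e^(2πikn/4)

Computing each x[n]:
x[0] = -3
x[1] = -2
x[2] = 0
x[3] = 1

x = [-3, -2, 0, 1]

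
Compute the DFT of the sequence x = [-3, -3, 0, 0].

X[k] = Σ(n=0 to 3) x[n] · ω_4^(nk)
where ω_4 = e^(-2πi/4)

Computing each X[k]:
X[0] = -6
X[1] = -3+3i
X[2] = 0
X[3] = -3-3i

X = [-6, -3+3i, 0, -3-3i]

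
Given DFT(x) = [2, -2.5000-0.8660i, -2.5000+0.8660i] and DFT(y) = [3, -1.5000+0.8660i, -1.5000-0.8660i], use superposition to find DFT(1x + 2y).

By linearity: DFT(1x + 2y) = 1·DFT(x) + 2·DFT(y)
= 1·[2, -2.5000-0.8660i, -2.5000+0.8660i] + 2·[3, -1.5000+0.8660i, -1.5000-0.8660i]

Computing element-wise:
Z[0] = 1·(2) + 2·(3) = 8
Z[1] = 1·(-2.5000-0.8660i) + 2·(-1.5000+0.8660i) = -5.5000+0.8660i
Z[2] = 1·(-2.5000+0.8660i) + 2·(-1.5000-0.8660i) = -5.5000-0.8660i

DFT(1x + 2y) = 1·X + 2·Y = [8, -5.5000+0.8660i, -5.5000-0.8660i]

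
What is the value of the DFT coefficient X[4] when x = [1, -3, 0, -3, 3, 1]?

X[4] = Σ(n=0 to 5) x[n] · ω_6^(4n) where ω_6 = e^(-2πi/6)
= (1)·ω_6^0 + (-3)·ω_6^4 + (0)·ω_6^8 + (-3)·ω_6^12 + (3)·ω_6^16 + (1)·ω_6^20

X[4] = -2.5000-0.8660i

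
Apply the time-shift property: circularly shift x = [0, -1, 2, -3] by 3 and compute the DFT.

Time shift by 3: X_shifted[k] = ω_4^(3k) · X[k]
Shifted x = [-1, 2, -3, 0]

DFT(x[n-3]) = [-2, 2-2i, -6, 2+2i]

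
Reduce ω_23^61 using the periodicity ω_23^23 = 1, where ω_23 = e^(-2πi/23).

Since ω_23^23 = 1, powers reduce modulo 23.
61 mod 23 = 15
So ω_23^61 = ω_23^15 = e^(-2πi·15/23)

ω_23^61 = ω_23^15 = -0.5767+0.8170i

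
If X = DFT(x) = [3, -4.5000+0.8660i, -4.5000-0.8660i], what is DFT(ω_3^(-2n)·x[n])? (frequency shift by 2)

Modulation property: DFT(ω_3^(-2n)·x[n]) = X[(k-2) mod 3], so circularly shift X by 2 positions.

X[k-2] = [-4.5000+0.8660i, -4.5000-0.8660i, 3]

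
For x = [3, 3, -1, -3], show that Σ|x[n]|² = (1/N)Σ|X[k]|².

Time domain:
Σ|x[n]|² = |3|² + |3|² + |-1|² + |-3|² = 28.0000

Frequency domain:
(1/4)Σ|X[k]|² = (1/4)(|2|² + |4-6i|² + |2|² + |4+6i|²) = (1/4)·112.0000 = 28.0000

Both sides agree, confirming Parseval's theorem.

Σ|x[n]|² = (1/N)Σ|X[k]|² = 28.0000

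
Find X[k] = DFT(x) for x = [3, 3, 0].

X[k] = Σ(n=0 to 2) x[n] · ω_3^(nk)
where ω_3 = e^(-2πi/3)

Computing each X[k]:
X[0] = 6
X[1] = 1.5000-2.5981i
X[2] = 1.5000+2.5981i

X = [6, 1.5000-2.5981i, 1.5000+2.5981i]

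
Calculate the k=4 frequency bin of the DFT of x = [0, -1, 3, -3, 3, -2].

X[4] = Σ(n=0 to 5) x[n] · ω_6^(4n) where ω_6 = e^(-2πi/6)
= (0)·ω_6^0 + (-1)·ω_6^4 + (3)·ω_6^8 + (-3)·ω_6^12 + (3)·ω_6^16 + (-2)·ω_6^20

X[4] = -4.5000+0.8660i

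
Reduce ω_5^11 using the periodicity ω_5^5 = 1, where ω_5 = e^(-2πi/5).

Since ω_5^5 = 1, powers reduce modulo 5.
11 mod 5 = 1
So ω_5^11 = ω_5^1 = e^(-2πi·1/5)

ω_5^11 = ω_5^1 = 0.3090-0.9511i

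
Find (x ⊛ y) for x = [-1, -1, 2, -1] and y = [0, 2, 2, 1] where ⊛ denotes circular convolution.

(x ⊛ y)[n] = Σ(m=0 to 3) x[m] · y[(n-m) mod 4]

Computing each output sample:
(x ⊛ y)[0] = 1
(x ⊛ y)[1] = -2
(x ⊛ y)[2] = -5
(x ⊛ y)[3] = 1

x ⊛ y = [1, -2, -5, 1]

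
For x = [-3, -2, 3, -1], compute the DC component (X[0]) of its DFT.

X[0] = Σ(n=0 to 3) x[n] · ω_4^0 = Σ x[n]
= (-3) + (-2) + (3) + (-1)

X[0] = -3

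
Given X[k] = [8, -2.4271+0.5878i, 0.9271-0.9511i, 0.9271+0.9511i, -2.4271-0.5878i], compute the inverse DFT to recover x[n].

x[n] = (1/5) Σ(k=0 to 4) X[k] · e^(2πikn/5)

Computing each x[n]:
x[0] = 1
x[1] = 1
x[2] = 2
x[3] = 3
x[4] = 1

x = [1, 1, 2, 3, 1]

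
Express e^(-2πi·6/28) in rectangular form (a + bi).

ω_28^6 = e^(-2πi·6/28)
= cos(-2π·6/28) + i·sin(-2π·6/28)
= cos(-12π/28) + i·sin(-12π/28)

ω_28^6 = cos(-12π/28) + i·sin(-12π/28) = 0.2225-0.9749i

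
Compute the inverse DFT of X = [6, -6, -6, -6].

x[n] = (1/4) Σ(k=0 to 3) X[k] · e^(2πikn/4)

Computing each x[n]:
x[0] = -3
x[1] = 3
x[2] = 3
x[3] = 3

x = [-3, 3, 3, 3]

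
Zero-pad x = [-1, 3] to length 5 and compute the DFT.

Original 2-point DFT: [2, -4]
Zero-padded 5-point DFT provides frequency interpolation.

DFT_5([x, 0, ...]) = [2, -0.0729-2.8532i, -3.4271-1.7634i, -3.4271+1.7634i, -0.0729+2.8532i]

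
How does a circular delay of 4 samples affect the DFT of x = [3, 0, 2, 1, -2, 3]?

Time shift by 4: X_shifted[k] = ω_6^(4k) · X[k]
Shifted x = [2, 1, -2, 3, 3, 0]

DFT(x[n-4]) = [7, -1.0000+3.4641i, 4.0000-5.1962i, -1, 4.0000+5.1962i, -1.0000-3.4641i]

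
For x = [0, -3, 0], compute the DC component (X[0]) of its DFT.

X[0] = Σ(n=0 to 2) x[n] · ω_3^0 = Σ x[n]
= (0) + (-3) + (0)

X[0] = -3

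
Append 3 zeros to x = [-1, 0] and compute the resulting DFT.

Original 2-point DFT: [-1, -1]
Zero-padded 5-point DFT provides frequency interpolation.

DFT_5([x, 0, ...]) = [-1, -1, -1, -1, -1]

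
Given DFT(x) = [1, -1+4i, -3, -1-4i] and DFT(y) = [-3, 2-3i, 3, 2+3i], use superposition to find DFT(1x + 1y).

By linearity: DFT(1x + 1y) = 1·DFT(x) + 1·DFT(y)
= 1·[1, -1+4i, -3, -1-4i] + 1·[-3, 2-3i, 3, 2+3i]

Computing element-wise:
Z[0] = 1·(1) + 1·(-3) = -2
Z[1] = 1·(-1+4i) + 1·(2-3i) = 1+1i
Z[2] = 1·(-3) + 1·(3) = 0
Z[3] = 1·(-1-4i) + 1·(2+3i) = 1-1i

DFT(1x + 1y) = 1·X + 1·Y = [-2, 1+1i, 0, 1-1i]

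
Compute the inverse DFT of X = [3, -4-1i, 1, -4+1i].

x[n] = (1/4) Σ(k=0 to 3) X[k] · e^(2πikn/4)

Computing each x[n]:
x[0] = -1
x[1] = 1
x[2] = 3
x[3] = 0

x = [-1, 1, 3, 0]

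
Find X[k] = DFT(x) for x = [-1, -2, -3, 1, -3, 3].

X[k] = Σ(n=0 to 5) x[n] · ω_6^(nk)
where ω_6 = e^(-2πi/6)

Computing each X[k]:
X[0] = -5
X[1] = 1.5000+4.3301i
X[2] = 2.5000+4.3301i
X[3] = -9
X[4] = 2.5000-4.3301i
X[5] = 1.5000-4.3301i

X = [-5, 1.5000+4.3301i, 2.5000+4.3301i, -9, 2.5000-4.3301i, 1.5000-4.3301i]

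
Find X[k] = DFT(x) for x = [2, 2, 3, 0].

X[k] = Σ(n=0 to 3) x[n] · ω_4^(nk)
where ω_4 = e^(-2πi/4)

Computing each X[k]:
X[0] = 7
X[1] = -1-2i
X[2] = 3
X[3] = -1+2i

X = [7, -1-2i, 3, -1+2i]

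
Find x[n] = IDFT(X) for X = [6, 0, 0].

x[n] = (1/3) Σ(k=0 to 2) X[k] · e^(2πikn/3)

Computing each x[n]:
x[0] = 2
x[1] = 2
x[2] = 2

x = [2, 2, 2]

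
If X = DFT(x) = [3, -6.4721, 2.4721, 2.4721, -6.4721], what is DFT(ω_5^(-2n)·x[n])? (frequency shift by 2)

Modulation property: DFT(ω_5^(-2n)·x[n]) = X[(k-2) mod 5], so circularly shift X by 2 positions.

X[k-2] = [2.4721, -6.4721, 3, -6.4721, 2.4721]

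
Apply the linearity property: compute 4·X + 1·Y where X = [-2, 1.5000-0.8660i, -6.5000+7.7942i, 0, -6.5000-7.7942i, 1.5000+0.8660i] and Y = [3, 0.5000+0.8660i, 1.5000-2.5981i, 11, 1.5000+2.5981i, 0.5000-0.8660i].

By linearity: DFT(4x + 1y) = 4·DFT(x) + 1·DFT(y)
= 4·[-2, 1.5000-0.8660i, -6.5000+7.7942i, 0, -6.5000-7.7942i, 1.5000+0.8660i] + 1·[3, 0.5000+0.8660i, 1.5000-2.5981i, 11, 1.5000+2.5981i, 0.5000-0.8660i]

Computing element-wise:
Z[0] = 4·(-2) + 1·(3) = -5
Z[1] = 4·(1.5000-0.8660i) + 1·(0.5000+0.8660i) = 6.5000-2.5980i
Z[2] = 4·(-6.5000+7.7942i) + 1·(1.5000-2.5981i) = -24.5000+28.5787i
Z[3] = 4·(0) + 1·(11) = 11
Z[4] = 4·(-6.5000-7.7942i) + 1·(1.5000+2.5981i) = -24.5000-28.5787i
Z[5] = 4·(1.5000+0.8660i) + 1·(0.5000-0.8660i) = 6.5000+2.5980i

DFT(4x + 1y) = 4·X + 1·Y = [-5, 6.5000-2.5980i, -24.5000+28.5787i, 11, -24.5000-28.5787i, 6.5000+2.5980i]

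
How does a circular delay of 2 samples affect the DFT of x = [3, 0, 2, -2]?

Time shift by 2: X_shifted[k] = ω_4^(2k) · X[k]
Shifted x = [2, -2, 3, 0]

DFT(x[n-2]) = [3, -1+2i, 7, -1-2i]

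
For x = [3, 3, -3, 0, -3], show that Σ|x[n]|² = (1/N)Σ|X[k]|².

Time domain:
Σ|x[n]|² = |3|² + |3|² + |-3|² + |0|² + |-3|² = 36.0000

Frequency domain:
(1/5)Σ|X[k]|² = (1/5)(|0|² + |5.4271-3.9430i|² + |2.0729-6.3799i|² + |2.0729+6.3799i|² + |5.4271+3.9430i|²) = (1/5)·180.0000 = 36.0000

Both sides agree, confirming Parseval's theorem.

Σ|x[n]|² = (1/N)Σ|X[k]|² = 36.0000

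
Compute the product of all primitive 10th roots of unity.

The primitive 10th roots of unity are ω_10^k for k coprime to 10: k ∈ {1, 3, 7, 9}
Their product equals the constant term of the cyclotomic polynomial Φ_10(x) up to sign.
For n ≥ 3, the product of all primitive nth roots of unity is 1. (For n=1 it is 1; for n=2 it is -1.)

1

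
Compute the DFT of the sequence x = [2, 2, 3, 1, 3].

X[k] = Σ(n=0 to 4) x[n] · ω_5^(nk)
where ω_5 = e^(-2πi/5)

Computing each X[k]:
X[0] = 11
X[1] = 0.3090-0.2245i
X[2] = -0.8090+2.4899i
X[3] = -0.8090-2.4899i
X[4] = 0.3090+0.2245i

X = [11, 0.3090-0.2245i, -0.8090+2.4899i, -0.8090-2.4899i, 0.3090+0.2245i]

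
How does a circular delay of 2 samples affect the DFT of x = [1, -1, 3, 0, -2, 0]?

Time shift by 2: X_shifted[k] = ω_6^(2k) · X[k]
Shifted x = [-2, 0, 1, -1, 3, 0]

DFT(x[n-2]) = [1, -3.0000+1.7321i, -5.0000-1.7321i, 3, -5.0000+1.7321i, -3.0000-1.7321i]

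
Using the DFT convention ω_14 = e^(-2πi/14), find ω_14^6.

ω_14^6 = e^(-2πi·6/14)
= cos(-2π·6/14) + i·sin(-2π·6/14)
= cos(-12π/14) + i·sin(-12π/14)

ω_14^6 = cos(-12π/14) + i·sin(-12π/14) = -0.9010-0.4339i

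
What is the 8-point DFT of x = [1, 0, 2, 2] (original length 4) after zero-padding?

Original 4-point DFT: [5, -1+2i, 1, -1-2i]
Zero-padded 8-point DFT provides frequency interpolation.

DFT_8([x, 0, ...]) = [5, -0.4142-3.4142i, -1+2i, 2.4142+0.5858i, 1, 2.4142-0.5858i, -1-2i, -0.4142+3.4142i]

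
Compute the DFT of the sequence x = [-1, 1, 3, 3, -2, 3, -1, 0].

X[k] = Σ(n=0 to 7) x[n] · ω_8^(nk)
where ω_8 = e^(-2πi/8)

Computing each X[k]:
X[0] = 6
X[1] = -2.5355-4.7071i
X[2] = -5-1i
X[3] = 4.5355+3.2929i
X[4] = -8
X[5] = 4.5355-3.2929i
X[6] = -5+1i
X[7] = -2.5355+4.7071i

X = [6, -2.5355-4.7071i, -5-1i, 4.5355+3.2929i, -8, 4.5355-3.2929i, -5+1i, -2.5355+4.7071i]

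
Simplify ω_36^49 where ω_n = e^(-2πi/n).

Since ω_36^36 = 1, powers reduce modulo 36.
49 mod 36 = 13
So ω_36^49 = ω_36^13 = e^(-2πi·13/36)

ω_36^49 = ω_36^13 = -0.6428-0.7660i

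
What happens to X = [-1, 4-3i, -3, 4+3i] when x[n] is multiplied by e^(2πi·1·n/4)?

Modulation property: DFT(ω_4^(-1n)·x[n]) = X[(k-1) mod 4], so circularly shift X by 1 positions.

X[k-1] = [4+3i, -1, 4-3i, -3]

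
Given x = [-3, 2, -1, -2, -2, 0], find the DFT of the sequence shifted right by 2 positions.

Time shift by 2: X_shifted[k] = ω_6^(2k) · X[k]
Shifted x = [-2, 0, -3, 2, -1, -2]

DFT(x[n-2]) = [-6, -3, 3.0000-3.4641i, -6, 3.0000+3.4641i, -3]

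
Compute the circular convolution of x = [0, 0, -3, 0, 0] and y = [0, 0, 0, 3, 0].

(x ⊛ y)[n] = Σ(m=0 to 4) x[m] · y[(n-m) mod 5]

Computing each output sample:
(x ⊛ y)[0] = -9
(x ⊛ y)[1] = 0
(x ⊛ y)[2] = 0
(x ⊛ y)[3] = 0
(x ⊛ y)[4] = 0

x ⊛ y = [-9, 0, 0, 0, 0]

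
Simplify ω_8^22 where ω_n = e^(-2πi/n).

Since ω_8^8 = 1, powers reduce modulo 8.
22 mod 8 = 6
So ω_8^22 = ω_8^6 = e^(-2πi·6/8)

ω_8^22 = ω_8^6 = 1i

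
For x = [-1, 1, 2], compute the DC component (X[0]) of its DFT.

X[0] = Σ(n=0 to 2) x[n] · ω_3^0 = Σ x[n]
= (-1) + (1) + (2)

X[0] = 2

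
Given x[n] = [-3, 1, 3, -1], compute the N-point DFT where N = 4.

X[k] = Σ(n=0 to 3) x[n] · ω_4^(nk)
where ω_4 = e^(-2πi/4)

Computing each X[k]:
X[0] = 0
X[1] = -6-2i
X[2] = 0
X[3] = -6+2i

X = [0, -6-2i, 0, -6+2i]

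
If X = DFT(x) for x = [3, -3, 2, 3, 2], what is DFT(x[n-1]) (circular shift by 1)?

Time shift by 1: X_shifted[k] = ω_5^(1k) · X[k]
Shifted x = [2, 3, -3, 2, 3]

DFT(x[n-1]) = [7, 4.6631+2.9389i, -3.1631-4.7553i, -3.1631+4.7553i, 4.6631-2.9389i]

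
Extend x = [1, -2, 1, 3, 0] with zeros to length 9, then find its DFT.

Original 5-point DFT: [3, -2.8541+3.0777i, 3.8541-0.7265i, 3.8541+0.7265i, -2.8541-3.0777i]
Zero-padded 9-point DFT provides frequency interpolation.

DFT_9([x, 0, ...]) = [3, -1.8584-2.2973i, -1.7870+4.2257i, 4.5000+2.5981i, 2.1454-1.2712i, 2.1454+1.2712i, 4.5000-2.5981i, -1.7870-4.2257i, -1.8584+2.2973i]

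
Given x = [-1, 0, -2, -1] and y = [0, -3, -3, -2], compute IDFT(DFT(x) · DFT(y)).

(x ⊛ y)[n] = Σ(m=0 to 3) x[m] · y[(n-m) mod 4]

Computing each output sample:
(x ⊛ y)[0] = 9
(x ⊛ y)[1] = 10
(x ⊛ y)[2] = 5
(x ⊛ y)[3] = 8

x ⊛ y = [9, 10, 5, 8]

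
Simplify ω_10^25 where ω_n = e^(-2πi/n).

Since ω_10^10 = 1, powers reduce modulo 10.
25 mod 10 = 5
So ω_10^25 = ω_10^5 = e^(-2πi·5/10)

ω_10^25 = ω_10^5 = -1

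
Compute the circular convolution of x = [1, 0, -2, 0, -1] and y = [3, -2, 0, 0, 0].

(x ⊛ y)[n] = Σ(m=0 to 4) x[m] · y[(n-m) mod 5]

Computing each output sample:
(x ⊛ y)[0] = 5
(x ⊛ y)[1] = -2
(x ⊛ y)[2] = -6
(x ⊛ y)[3] = 4
(x ⊛ y)[4] = -3

x ⊛ y = [5, -2, -6, 4, -3]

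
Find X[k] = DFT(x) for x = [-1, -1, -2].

X[k] = Σ(n=0 to 2) x[n] · ω_3^(nk)
where ω_3 = e^(-2πi/3)

Computing each X[k]:
X[0] = -4
X[1] = 0.5000-0.8660i
X[2] = 0.5000+0.8660i

X = [-4, 0.5000-0.8660i, 0.5000+0.8660i]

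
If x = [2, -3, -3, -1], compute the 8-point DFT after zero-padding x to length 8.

Original 4-point DFT: [-5, 5+2i, 3, 5-2i]
Zero-padded 8-point DFT provides frequency interpolation.

DFT_8([x, 0, ...]) = [-5, 0.5858+5.8284i, 5+2i, 3.4142-0.1716i, 3, 3.4142+0.1716i, 5-2i, 0.5858-5.8284i]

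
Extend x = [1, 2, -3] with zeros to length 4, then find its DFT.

Original 3-point DFT: [0, 1.5000-4.3301i, 1.5000+4.3301i]
Zero-padded 4-point DFT provides frequency interpolation.

DFT_4([x, 0, ...]) = [0, 4-2i, -4, 4+2i]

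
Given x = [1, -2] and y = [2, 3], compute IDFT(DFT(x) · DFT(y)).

(x ⊛ y)[n] = Σ(m=0 to 1) x[m] · y[(n-m) mod 2]

Computing each output sample:
(x ⊛ y)[0] = -4
(x ⊛ y)[1] = -1

x ⊛ y = [-4, -1]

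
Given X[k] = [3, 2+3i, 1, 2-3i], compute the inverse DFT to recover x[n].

x[n] = (1/4) Σ(k=0 to 3) X[k] · e^(2πikn/4)

Computing each x[n]:
x[0] = 2
x[1] = -1
x[2] = 0
x[3] = 2

x = [2, -1, 0, 2]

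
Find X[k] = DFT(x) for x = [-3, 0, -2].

X[k] = Σ(n=0 to 2) x[n] · ω_3^(nk)
where ω_3 = e^(-2πi/3)

Computing each X[k]:
X[0] = -5
X[1] = -2.0000-1.7321i
X[2] = -2.0000+1.7321i

X = [-5, -2.0000-1.7321i, -2.0000+1.7321i]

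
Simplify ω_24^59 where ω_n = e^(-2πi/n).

Since ω_24^24 = 1, powers reduce modulo 24.
59 mod 24 = 11
So ω_24^59 = ω_24^11 = e^(-2πi·11/24)

ω_24^59 = ω_24^11 = -0.9659-0.2588i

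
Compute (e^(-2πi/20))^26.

Since ω_20^20 = 1, powers reduce modulo 20.
26 mod 20 = 6
So ω_20^26 = ω_20^6 = e^(-2πi·6/20)

ω_20^26 = ω_20^6 = -0.3090-0.9511i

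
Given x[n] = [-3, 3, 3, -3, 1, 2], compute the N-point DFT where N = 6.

X[k] = Σ(n=0 to 5) x[n] · ω_6^(nk)
where ω_6 = e^(-2πi/6)

Computing each X[k]:
X[0] = 3
X[1] = 0.5000-2.5981i
X[2] = -10.5000+0.8660i
X[3] = -1
X[4] = -10.5000-0.8660i
X[5] = 0.5000+2.5981i

X = [3, 0.5000-2.5981i, -10.5000+0.8660i, -1, -10.5000-0.8660i, 0.5000+2.5981i]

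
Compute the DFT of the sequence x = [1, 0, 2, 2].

X[k] = Σ(n=0 to 3) x[n] · ω_4^(nk)
where ω_4 = e^(-2πi/4)

Computing each X[k]:
X[0] = 5
X[1] = -1+2i
X[2] = 1
X[3] = -1-2i

X = [5, -1+2i, 1, -1-2i]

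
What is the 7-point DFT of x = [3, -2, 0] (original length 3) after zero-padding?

Original 3-point DFT: [1, 4.0000+1.7321i, 4.0000-1.7321i]
Zero-padded 7-point DFT provides frequency interpolation.

DFT_7([x, 0, ...]) = [1, 1.7530+1.5637i, 3.4450+1.9499i, 4.8019+0.8678i, 4.8019-0.8678i, 3.4450-1.9499i, 1.7530-1.5637i]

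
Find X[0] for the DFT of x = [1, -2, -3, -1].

X[0] = Σ(n=0 to 3) x[n] · ω_4^0 = Σ x[n]
= (1) + (-2) + (-3) + (-1)

X[0] = -5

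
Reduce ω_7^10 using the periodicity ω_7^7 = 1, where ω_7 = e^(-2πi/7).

Since ω_7^7 = 1, powers reduce modulo 7.
10 mod 7 = 3
So ω_7^10 = ω_7^3 = e^(-2πi·3/7)

ω_7^10 = ω_7^3 = -0.9010-0.4339i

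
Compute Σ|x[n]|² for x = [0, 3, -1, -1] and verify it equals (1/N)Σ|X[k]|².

Time domain:
Σ|x[n]|² = |0|² + |3|² + |-1|² + |-1|² = 11.0000

Frequency domain:
(1/4)Σ|X[k]|² = (1/4)(|1|² + |1-4i|² + |-3|² + |1+4i|²) = (1/4)·44.0000 = 11.0000

Both sides agree, confirming Parseval's theorem.

Σ|x[n]|² = (1/N)Σ|X[k]|² = 11.0000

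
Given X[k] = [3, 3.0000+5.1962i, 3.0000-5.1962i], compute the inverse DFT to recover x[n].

x[n] = (1/3) Σ(k=0 to 2) X[k] · e^(2πikn/3)

Computing each x[n]:
x[0] = 3
x[1] = -3
x[2] = 3

x = [3, -3, 3]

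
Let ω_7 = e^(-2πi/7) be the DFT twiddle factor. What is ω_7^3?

ω_7^3 = e^(-2πi·3/7)
= cos(-2π·3/7) + i·sin(-2π·3/7)
= cos(-6π/7) + i·sin(-6π/7)

ω_7^3 = cos(-6π/7) + i·sin(-6π/7) = -0.9010-0.4339i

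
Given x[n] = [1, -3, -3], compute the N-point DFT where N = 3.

X[k] = Σ(n=0 to 2) x[n] · ω_3^(nk)
where ω_3 = e^(-2πi/3)

Computing each X[k]:
X[0] = -5
X[1] = 4
X[2] = 4

X = [-5, 4, 4]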